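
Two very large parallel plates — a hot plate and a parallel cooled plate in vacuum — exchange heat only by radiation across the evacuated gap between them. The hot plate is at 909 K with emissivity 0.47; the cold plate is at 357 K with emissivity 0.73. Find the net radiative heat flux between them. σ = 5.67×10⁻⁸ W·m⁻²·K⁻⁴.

For two infinite grey parallel plates, q = σ(T₁⁴ − T₂⁴)/(1/ε₁ + 1/ε₂ − 1).
T₁⁴ − T₂⁴ = 6.827×10¹¹ − 1.624×10¹⁰ = 6.665×10¹¹ K⁴.
1/ε₁ + 1/ε₂ − 1 = 2.128 + 1.370 − 1 = 2.498.
q = 5.67×10⁻⁸ × 6.665×10¹¹ / 2.498.

q ≈ 15100 W/m²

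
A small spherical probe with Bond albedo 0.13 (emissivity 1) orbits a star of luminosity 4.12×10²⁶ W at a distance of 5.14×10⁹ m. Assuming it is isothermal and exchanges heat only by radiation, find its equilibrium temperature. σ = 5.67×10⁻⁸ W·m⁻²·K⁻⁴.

First find the stellar flux at distance d: S = L/(4πd²) = 4.12×10²⁶/(4π·(5.14×10⁹)²) = 1.241×10⁶ W/m².
For an isothermal sphere, absorbed (1−a)S·πr² = emitted σ·4πr²·T⁴, so T⁴ = (1−a)S/(4σ).
T⁴ = 0.870·1.241×10⁶/(4·5.67×10⁻⁸) = 4.760×10¹² K⁴.

T ≈ 1480 K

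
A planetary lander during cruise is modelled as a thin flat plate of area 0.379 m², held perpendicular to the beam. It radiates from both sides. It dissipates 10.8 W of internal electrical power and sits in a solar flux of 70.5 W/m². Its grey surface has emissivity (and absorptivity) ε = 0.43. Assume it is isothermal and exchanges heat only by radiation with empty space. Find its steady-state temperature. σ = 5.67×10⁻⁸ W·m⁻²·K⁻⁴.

At steady state, absorbed solar power + internal power = radiated power.
Absorbed: α·S·A_cross = 0.43·70.5·0.3790 = 11.49 W (cross-section A).
Total input = 11.49 + 10.8 = 22.29 W.
Radiated: εσ·A_surf·T⁴ with A_surf = 2A = 0.7580 m².
T⁴ = 22.29/(0.43·5.67×10⁻⁸·0.7580) = 1.206×10⁹ K⁴.

T ≈ 186 K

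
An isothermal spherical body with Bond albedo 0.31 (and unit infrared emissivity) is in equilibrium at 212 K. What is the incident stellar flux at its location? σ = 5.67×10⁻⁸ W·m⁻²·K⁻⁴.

(1−a)S·πr² = σ·4πr²·T⁴ ⇒ S = 4σT⁴/(1−a).
S = 4·5.67×10⁻⁸·2.020×10⁹/0.690.

S ≈ 664 W/m²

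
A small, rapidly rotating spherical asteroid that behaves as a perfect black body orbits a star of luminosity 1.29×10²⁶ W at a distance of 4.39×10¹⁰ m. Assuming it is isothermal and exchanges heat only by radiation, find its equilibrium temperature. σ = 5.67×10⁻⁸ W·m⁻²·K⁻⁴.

T ≈ 391 K

First find the stellar flux at distance d: S = L/(4πd²) = 1.29×10²⁶/(4π·(4.39×10¹⁰)²) = 5327 W/m².
For an isothermal sphere, absorbed (1−a)S·πr² = emitted σ·4πr²·T⁴, so T⁴ = (1−a)S/(4σ).
T⁴ = 1.00·5327/(4·5.67×10⁻⁸) = 2.349×10¹⁰ K⁴.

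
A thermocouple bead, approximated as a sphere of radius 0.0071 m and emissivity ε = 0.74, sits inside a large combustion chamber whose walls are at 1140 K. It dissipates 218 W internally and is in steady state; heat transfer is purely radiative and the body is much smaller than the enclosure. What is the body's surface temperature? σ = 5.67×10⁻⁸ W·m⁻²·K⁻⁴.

T ≈ 1770 K

For a small grey body in a large enclosure, net radiated power = εσA(T⁴ − T_w⁴).
Steady state: P = εσA(T⁴ − T_w⁴) with A = 4πr² = 6.335×10⁻⁴ m².
T⁴ = P/(εσA) + T_w⁴ = 218/(0.74·5.67×10⁻⁸·6.335×10⁻⁴) + (1140)⁴
    = 8.202×10¹² + 1.689×10¹² = 9.891×10¹² K⁴.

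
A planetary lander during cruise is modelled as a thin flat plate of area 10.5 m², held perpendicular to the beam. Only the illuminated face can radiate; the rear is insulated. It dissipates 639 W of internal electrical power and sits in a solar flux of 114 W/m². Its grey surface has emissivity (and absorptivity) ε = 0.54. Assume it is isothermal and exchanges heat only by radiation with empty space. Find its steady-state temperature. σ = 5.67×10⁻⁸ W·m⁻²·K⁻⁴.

T ≈ 251 K

At steady state, absorbed solar power + internal power = radiated power.
Absorbed: α·S·A_cross = 0.54·114·10.50 = 646.4 W (cross-section A).
Total input = 646.4 + 639 = 1285 W.
Radiated: εσ·A_surf·T⁴ with A_surf = A = 10.50 m².
T⁴ = 1285/(0.54·5.67×10⁻⁸·10.50) = 3.998×10⁹ K⁴.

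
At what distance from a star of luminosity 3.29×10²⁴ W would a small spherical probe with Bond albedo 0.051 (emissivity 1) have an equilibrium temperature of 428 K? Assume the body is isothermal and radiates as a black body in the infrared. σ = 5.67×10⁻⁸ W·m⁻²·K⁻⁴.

d ≈ 5.71×10⁹ m

For an isothermal black-emitting sphere, (1−a)S·πr² = σ·4πr²·T⁴ ⇒ S = 4σT⁴/(1−a).
S = 4·5.67×10⁻⁸·(428)⁴/0.949 = 8020 W/m².
Flux falls as S = L/(4πd²), so d = √(L/(4πS)) = √(3.29×10²⁴/(4π·8020)).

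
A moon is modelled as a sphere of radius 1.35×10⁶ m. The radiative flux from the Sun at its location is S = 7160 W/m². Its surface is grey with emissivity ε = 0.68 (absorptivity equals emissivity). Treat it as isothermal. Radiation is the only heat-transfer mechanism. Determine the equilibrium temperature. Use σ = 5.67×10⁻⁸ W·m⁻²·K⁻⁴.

T ≈ 422 K

At equilibrium, absorbed power = emitted power.
Absorbing cross-section = πr² = 5.726×10¹² m²; emitting surface = 4πr² = 2.290×10¹³ m² (ratio 4).
εS·A_cross = εσ·A_surf·T⁴  ⇒  T⁴ = S/(4σ)   (ε cancels).
T⁴ = 7160/(4·5.67×10⁻⁸) = 3.157×10¹⁰ K⁴.
T = (3.157×10¹⁰)^(1/4).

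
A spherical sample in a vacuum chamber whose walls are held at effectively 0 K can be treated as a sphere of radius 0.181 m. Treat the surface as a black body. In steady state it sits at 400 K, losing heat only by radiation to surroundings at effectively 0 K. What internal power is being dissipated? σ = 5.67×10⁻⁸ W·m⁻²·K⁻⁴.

P ≈ 598 W

Steady state: P = εσA T⁴.
A = 4πr² = 0.4117 m²; T⁴ = (400)⁴ = 2.560×10¹⁰ K⁴.
P = 1.0 × 5.67×10⁻⁸ × 0.4117 × 2.560×10¹⁰.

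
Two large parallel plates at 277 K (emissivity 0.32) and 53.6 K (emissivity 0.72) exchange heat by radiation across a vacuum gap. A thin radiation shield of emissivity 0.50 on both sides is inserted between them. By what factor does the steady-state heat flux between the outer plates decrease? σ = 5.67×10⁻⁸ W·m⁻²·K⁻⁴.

Without shield: q₀ = σΔ(T⁴)/(1/ε₁+1/ε₂−1) with denominator 3.514.
With shield the two gaps are in series; the resistances add: (1/ε₁+1/ε_s−1)+(1/ε_s+1/ε₂−1) = 4.125+2.389 = 6.514.
Heat-flux ratio q₀/q = 6.514/3.514.

factor ≈ 1.85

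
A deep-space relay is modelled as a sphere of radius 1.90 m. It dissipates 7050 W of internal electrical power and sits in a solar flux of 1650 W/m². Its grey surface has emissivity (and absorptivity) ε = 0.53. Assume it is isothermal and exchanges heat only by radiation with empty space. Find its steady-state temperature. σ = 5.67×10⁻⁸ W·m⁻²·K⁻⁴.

At steady state, absorbed solar power + internal power = radiated power.
Absorbed: α·S·A_cross = 0.53·1650·11.34 = 9918 W (cross-section πr²).
Total input = 9918 + 7050 = 16970 W.
Radiated: εσ·A_surf·T⁴ with A_surf = 4πr² = 45.36 m².
T⁴ = 16970/(0.53·5.67×10⁻⁸·45.36) = 1.245×10¹⁰ K⁴.

T ≈ 334 K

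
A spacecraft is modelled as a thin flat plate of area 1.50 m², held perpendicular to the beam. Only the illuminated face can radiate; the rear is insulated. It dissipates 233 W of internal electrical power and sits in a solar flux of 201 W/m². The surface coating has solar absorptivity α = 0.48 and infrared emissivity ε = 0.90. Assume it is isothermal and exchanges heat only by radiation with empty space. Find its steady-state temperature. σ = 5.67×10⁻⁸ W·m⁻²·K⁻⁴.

T ≈ 265 K

At steady state, absorbed solar power + internal power = radiated power.
Absorbed: α·S·A_cross = 0.48·201·1.500 = 144.7 W (cross-section A).
Total input = 144.7 + 233 = 377.7 W.
Radiated: εσ·A_surf·T⁴ with A_surf = A = 1.500 m².
T⁴ = 377.7/(0.90·5.67×10⁻⁸·1.500) = 4.935×10⁹ K⁴.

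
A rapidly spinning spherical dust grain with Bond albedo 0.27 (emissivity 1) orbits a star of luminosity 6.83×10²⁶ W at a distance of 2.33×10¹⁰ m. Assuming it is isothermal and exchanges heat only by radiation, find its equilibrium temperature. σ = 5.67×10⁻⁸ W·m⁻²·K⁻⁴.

First find the stellar flux at distance d: S = L/(4πd²) = 6.83×10²⁶/(4π·(2.33×10¹⁰)²) = 1.001×10⁵ W/m².
For an isothermal sphere, absorbed (1−a)S·πr² = emitted σ·4πr²·T⁴, so T⁴ = (1−a)S/(4σ).
T⁴ = 0.730·1.001×10⁵/(4·5.67×10⁻⁸) = 3.222×10¹¹ K⁴.

T ≈ 753 K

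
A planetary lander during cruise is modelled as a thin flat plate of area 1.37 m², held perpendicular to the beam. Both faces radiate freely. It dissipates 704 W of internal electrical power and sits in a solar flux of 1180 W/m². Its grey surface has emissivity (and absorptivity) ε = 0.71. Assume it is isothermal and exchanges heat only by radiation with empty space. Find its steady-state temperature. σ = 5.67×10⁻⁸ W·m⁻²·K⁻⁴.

At steady state, absorbed solar power + internal power = radiated power.
Absorbed: α·S·A_cross = 0.71·1180·1.370 = 1148 W (cross-section A).
Total input = 1148 + 704 = 1852 W.
Radiated: εσ·A_surf·T⁴ with A_surf = 2A = 2.740 m².
T⁴ = 1852/(0.71·5.67×10⁻⁸·2.740) = 1.679×10¹⁰ K⁴.

T ≈ 360 K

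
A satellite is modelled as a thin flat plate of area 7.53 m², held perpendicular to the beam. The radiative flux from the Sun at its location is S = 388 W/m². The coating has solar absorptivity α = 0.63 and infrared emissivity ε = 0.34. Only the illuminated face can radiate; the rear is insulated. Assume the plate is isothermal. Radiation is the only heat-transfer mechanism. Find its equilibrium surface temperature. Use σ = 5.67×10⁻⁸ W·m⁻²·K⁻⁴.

T ≈ 336 K

At equilibrium, absorbed power = emitted power.
Absorbing cross-section = A = 7.530 m²; emitting surface = A = 7.530 m² (ratio 1).
αS·A_cross = εσ·A_surf·T⁴  ⇒  T⁴ = αS/(ε·1σ).
T⁴ = 0.630·388/(0.34·1·5.67×10⁻⁸) = 1.268×10¹⁰ K⁴.
T = (1.268×10¹⁰)^(1/4).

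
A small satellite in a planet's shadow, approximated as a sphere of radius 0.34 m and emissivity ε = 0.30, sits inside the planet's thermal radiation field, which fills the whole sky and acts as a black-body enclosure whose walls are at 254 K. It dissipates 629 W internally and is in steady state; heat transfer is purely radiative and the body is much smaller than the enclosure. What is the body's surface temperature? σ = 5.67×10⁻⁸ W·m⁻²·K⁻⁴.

For a small grey body in a large enclosure, net radiated power = εσA(T⁴ − T_w⁴).
Steady state: P = εσA(T⁴ − T_w⁴) with A = 4πr² = 1.453 m².
T⁴ = P/(εσA) + T_w⁴ = 629/(0.30·5.67×10⁻⁸·1.453) + (254)⁴
    = 2.546×10¹⁰ + 4.162×10⁹ = 2.962×10¹⁰ K⁴.

T ≈ 415 K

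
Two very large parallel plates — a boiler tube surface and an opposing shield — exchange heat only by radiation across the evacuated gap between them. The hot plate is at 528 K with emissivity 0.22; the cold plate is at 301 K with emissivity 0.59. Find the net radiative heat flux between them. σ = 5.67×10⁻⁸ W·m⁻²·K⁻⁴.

q ≈ 752 W/m²

For two infinite grey parallel plates, q = σ(T₁⁴ − T₂⁴)/(1/ε₁ + 1/ε₂ − 1).
T₁⁴ − T₂⁴ = 7.772×10¹⁰ − 8.209×10⁹ = 6.951×10¹⁰ K⁴.
1/ε₁ + 1/ε₂ − 1 = 4.545 + 1.695 − 1 = 5.240.
q = 5.67×10⁻⁸ × 6.951×10¹⁰ / 5.240.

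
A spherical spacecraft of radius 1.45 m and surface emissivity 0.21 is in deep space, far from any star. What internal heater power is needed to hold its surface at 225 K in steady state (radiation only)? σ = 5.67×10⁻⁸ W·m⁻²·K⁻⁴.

P = εσ·4πr²·T⁴.
4πr² = 26.42 m²; T⁴ = 2.563×10⁹ K⁴.
P = 0.21·5.67×10⁻⁸·26.42·2.563×10⁹.

P ≈ 806 W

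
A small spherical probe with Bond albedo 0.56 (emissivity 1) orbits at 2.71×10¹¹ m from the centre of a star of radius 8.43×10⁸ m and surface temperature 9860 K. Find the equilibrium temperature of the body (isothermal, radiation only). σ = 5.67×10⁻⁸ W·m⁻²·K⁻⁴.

T ≈ 317 K

The star's surface emits σT_*⁴; at distance d the flux is S = σT_*⁴(R_*/d)².
S = 5.67×10⁻⁸·(9860)⁴·(8.43×10⁸/2.71×10¹¹)² = 5186 W/m².
For an isothermal sphere T⁴ = (1−a)S/(4σ) = 1.006×10¹⁰ K⁴.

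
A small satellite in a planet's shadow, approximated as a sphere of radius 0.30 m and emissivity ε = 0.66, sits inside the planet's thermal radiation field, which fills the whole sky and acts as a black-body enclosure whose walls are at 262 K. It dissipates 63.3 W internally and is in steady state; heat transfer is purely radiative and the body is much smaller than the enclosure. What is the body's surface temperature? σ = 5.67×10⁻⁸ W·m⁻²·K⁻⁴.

For a small grey body in a large enclosure, net radiated power = εσA(T⁴ − T_w⁴).
Steady state: P = εσA(T⁴ − T_w⁴) with A = 4πr² = 1.131 m².
T⁴ = P/(εσA) + T_w⁴ = 63.3/(0.66·5.67×10⁻⁸·1.131) + (262)⁴
    = 1.496×10⁹ + 4.712×10⁹ = 6.208×10⁹ K⁴.

T ≈ 281 K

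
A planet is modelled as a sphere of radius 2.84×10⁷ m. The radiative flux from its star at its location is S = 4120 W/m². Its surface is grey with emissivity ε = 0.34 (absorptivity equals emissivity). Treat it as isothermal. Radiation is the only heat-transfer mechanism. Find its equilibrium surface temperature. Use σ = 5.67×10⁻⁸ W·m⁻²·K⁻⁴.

At equilibrium, absorbed power = emitted power.
Absorbing cross-section = πr² = 2.534×10¹⁵ m²; emitting surface = 4πr² = 1.014×10¹⁶ m² (ratio 4).
εS·A_cross = εσ·A_surf·T⁴  ⇒  T⁴ = S/(4σ)   (ε cancels).
T⁴ = 4120/(4·5.67×10⁻⁸) = 1.817×10¹⁰ K⁴.
T = (1.817×10¹⁰)^(1/4).

T ≈ 367 K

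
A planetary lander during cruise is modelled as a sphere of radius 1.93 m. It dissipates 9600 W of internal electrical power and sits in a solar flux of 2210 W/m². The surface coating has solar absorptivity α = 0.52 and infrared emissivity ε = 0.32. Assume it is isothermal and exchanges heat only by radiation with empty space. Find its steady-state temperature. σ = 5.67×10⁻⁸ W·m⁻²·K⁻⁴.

At steady state, absorbed solar power + internal power = radiated power.
Absorbed: α·S·A_cross = 0.52·2210·11.70 = 13450 W (cross-section πr²).
Total input = 13450 + 9600 = 23050 W.
Radiated: εσ·A_surf·T⁴ with A_surf = 4πr² = 46.81 m².
T⁴ = 23050/(0.32·5.67×10⁻⁸·46.81) = 2.714×10¹⁰ K⁴.

T ≈ 406 K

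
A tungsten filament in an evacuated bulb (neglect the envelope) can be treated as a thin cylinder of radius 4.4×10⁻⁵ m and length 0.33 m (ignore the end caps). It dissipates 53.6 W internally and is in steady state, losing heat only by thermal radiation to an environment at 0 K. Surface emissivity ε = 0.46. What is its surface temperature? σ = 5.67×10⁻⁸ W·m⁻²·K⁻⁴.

Steady state: internal power = radiated power, P = εσA T⁴.
Radiating area A = 2πrL = 9.123×10⁻⁵ m².
T⁴ = P/(εσA) = 53.6/(0.46·5.67×10⁻⁸·9.123×10⁻⁵) = 2.253×10¹³ K⁴.
T = (2.253×10¹³)^(1/4).

T ≈ 2180 K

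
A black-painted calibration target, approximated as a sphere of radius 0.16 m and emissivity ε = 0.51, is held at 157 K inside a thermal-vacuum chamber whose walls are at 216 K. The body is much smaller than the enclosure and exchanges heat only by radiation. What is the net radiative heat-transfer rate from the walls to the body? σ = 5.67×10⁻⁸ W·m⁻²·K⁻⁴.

P_net ≈ 14.6 W

For a small grey body in a large enclosure: P_net = εσA(T_body⁴ − T_wall⁴).
A = 4πr² = 0.3217 m²; T_body⁴ − T_wall⁴ = 6.076×10⁸ − 2.177×10⁹ = -1.569×10⁹ K⁴.
|P_net| = 0.51·5.67×10⁻⁸·0.3217·1.569×10⁹.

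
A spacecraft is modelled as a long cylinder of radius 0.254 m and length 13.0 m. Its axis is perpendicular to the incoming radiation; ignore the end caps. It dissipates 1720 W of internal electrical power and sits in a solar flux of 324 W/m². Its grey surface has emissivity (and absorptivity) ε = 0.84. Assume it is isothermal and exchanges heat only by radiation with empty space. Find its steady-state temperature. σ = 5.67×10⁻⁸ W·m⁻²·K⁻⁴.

At steady state, absorbed solar power + internal power = radiated power.
Absorbed: α·S·A_cross = 0.84·324·6.604 = 1797 W (cross-section 2rL).
Total input = 1797 + 1720 = 3517 W.
Radiated: εσ·A_surf·T⁴ with A_surf = 2πrL = 20.75 m².
T⁴ = 3517/(0.84·5.67×10⁻⁸·20.75) = 3.560×10⁹ K⁴.

T ≈ 244 K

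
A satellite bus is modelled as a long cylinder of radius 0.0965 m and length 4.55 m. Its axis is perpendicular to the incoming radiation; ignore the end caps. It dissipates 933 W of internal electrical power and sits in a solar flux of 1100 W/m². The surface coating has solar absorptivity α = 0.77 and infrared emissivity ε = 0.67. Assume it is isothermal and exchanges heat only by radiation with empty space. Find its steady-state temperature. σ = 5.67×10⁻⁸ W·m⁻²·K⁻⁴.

At steady state, absorbed solar power + internal power = radiated power.
Absorbed: α·S·A_cross = 0.77·1100·0.8781 = 743.8 W (cross-section 2rL).
Total input = 743.8 + 933 = 1677 W.
Radiated: εσ·A_surf·T⁴ with A_surf = 2πrL = 2.759 m².
T⁴ = 1677/(0.67·5.67×10⁻⁸·2.759) = 1.600×10¹⁰ K⁴.

T ≈ 356 K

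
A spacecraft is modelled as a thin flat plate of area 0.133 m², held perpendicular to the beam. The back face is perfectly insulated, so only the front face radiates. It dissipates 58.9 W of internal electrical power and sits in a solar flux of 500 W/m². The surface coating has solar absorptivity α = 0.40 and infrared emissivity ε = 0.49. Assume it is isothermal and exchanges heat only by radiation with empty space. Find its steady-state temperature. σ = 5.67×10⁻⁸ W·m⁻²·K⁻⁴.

T ≈ 390 K

At steady state, absorbed solar power + internal power = radiated power.
Absorbed: α·S·A_cross = 0.40·500·0.1330 = 26.60 W (cross-section A).
Total input = 26.60 + 58.9 = 85.50 W.
Radiated: εσ·A_surf·T⁴ with A_surf = A = 0.1330 m².
T⁴ = 85.50/(0.49·5.67×10⁻⁸·0.1330) = 2.314×10¹⁰ K⁴.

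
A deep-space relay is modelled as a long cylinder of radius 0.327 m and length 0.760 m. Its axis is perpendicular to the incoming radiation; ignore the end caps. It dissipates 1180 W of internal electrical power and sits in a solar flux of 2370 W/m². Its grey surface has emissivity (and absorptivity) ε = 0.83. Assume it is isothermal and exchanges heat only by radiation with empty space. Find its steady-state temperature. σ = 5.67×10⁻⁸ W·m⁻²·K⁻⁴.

T ≈ 414 K

At steady state, absorbed solar power + internal power = radiated power.
Absorbed: α·S·A_cross = 0.83·2370·0.4970 = 977.7 W (cross-section 2rL).
Total input = 977.7 + 1180 = 2158 W.
Radiated: εσ·A_surf·T⁴ with A_surf = 2πrL = 1.561 m².
T⁴ = 2158/(0.83·5.67×10⁻⁸·1.561) = 2.936×10¹⁰ K⁴.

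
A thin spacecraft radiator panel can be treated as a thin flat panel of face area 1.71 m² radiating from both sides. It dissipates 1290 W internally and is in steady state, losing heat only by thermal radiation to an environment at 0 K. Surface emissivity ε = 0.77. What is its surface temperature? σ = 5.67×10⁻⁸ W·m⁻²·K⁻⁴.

Steady state: internal power = radiated power, P = εσA T⁴.
Radiating area A = 2·1.71 = 3.420 m².
T⁴ = P/(εσA) = 1290/(0.77·5.67×10⁻⁸·3.420) = 8.640×10⁹ K⁴.
T = (8.640×10⁹)^(1/4).

T ≈ 305 K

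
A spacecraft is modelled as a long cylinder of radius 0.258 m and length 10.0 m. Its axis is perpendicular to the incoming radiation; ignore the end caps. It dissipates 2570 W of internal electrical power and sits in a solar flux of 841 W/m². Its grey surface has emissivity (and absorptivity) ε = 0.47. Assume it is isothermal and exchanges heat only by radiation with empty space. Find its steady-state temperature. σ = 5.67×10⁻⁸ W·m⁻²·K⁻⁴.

At steady state, absorbed solar power + internal power = radiated power.
Absorbed: α·S·A_cross = 0.47·841·5.160 = 2040 W (cross-section 2rL).
Total input = 2040 + 2570 = 4610 W.
Radiated: εσ·A_surf·T⁴ with A_surf = 2πrL = 16.21 m².
T⁴ = 4610/(0.47·5.67×10⁻⁸·16.21) = 1.067×10¹⁰ K⁴.

T ≈ 321 K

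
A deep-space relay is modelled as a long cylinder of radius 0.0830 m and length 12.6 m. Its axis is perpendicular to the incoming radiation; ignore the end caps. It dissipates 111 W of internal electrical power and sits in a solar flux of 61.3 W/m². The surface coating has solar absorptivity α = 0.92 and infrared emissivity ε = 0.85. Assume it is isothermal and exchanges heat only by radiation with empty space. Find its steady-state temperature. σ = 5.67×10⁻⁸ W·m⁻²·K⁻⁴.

T ≈ 164 K

At steady state, absorbed solar power + internal power = radiated power.
Absorbed: α·S·A_cross = 0.92·61.3·2.092 = 118.0 W (cross-section 2rL).
Total input = 118.0 + 111 = 229.0 W.
Radiated: εσ·A_surf·T⁴ with A_surf = 2πrL = 6.571 m².
T⁴ = 229.0/(0.85·5.67×10⁻⁸·6.571) = 7.230×10⁸ K⁴.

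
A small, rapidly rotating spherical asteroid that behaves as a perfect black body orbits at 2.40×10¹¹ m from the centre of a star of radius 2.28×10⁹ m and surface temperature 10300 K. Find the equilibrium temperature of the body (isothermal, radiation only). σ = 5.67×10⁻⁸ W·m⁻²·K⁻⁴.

The star's surface emits σT_*⁴; at distance d the flux is S = σT_*⁴(R_*/d)².
S = 5.67×10⁻⁸·(10300)⁴·(2.28×10⁹/2.40×10¹¹)² = 57590 W/m².
For an isothermal sphere T⁴ = (1−a)S/(4σ) = 2.539×10¹¹ K⁴.

T ≈ 710 K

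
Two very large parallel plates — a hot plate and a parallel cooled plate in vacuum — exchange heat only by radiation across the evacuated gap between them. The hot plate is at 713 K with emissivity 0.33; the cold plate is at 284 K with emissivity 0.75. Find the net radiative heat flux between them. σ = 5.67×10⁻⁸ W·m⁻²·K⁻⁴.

q ≈ 4250 W/m²

For two infinite grey parallel plates, q = σ(T₁⁴ − T₂⁴)/(1/ε₁ + 1/ε₂ − 1).
T₁⁴ − T₂⁴ = 2.584×10¹¹ − 6.505×10⁹ = 2.519×10¹¹ K⁴.
1/ε₁ + 1/ε₂ − 1 = 3.030 + 1.333 − 1 = 3.364.
q = 5.67×10⁻⁸ × 2.519×10¹¹ / 3.364.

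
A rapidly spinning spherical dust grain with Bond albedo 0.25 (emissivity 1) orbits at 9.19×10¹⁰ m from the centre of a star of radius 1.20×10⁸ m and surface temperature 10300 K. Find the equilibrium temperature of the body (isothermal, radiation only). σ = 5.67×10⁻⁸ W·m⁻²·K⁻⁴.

T ≈ 245 K

The star's surface emits σT_*⁴; at distance d the flux is S = σT_*⁴(R_*/d)².
S = 5.67×10⁻⁸·(10300)⁴·(1.20×10⁸/9.19×10¹⁰)² = 1088 W/m².
For an isothermal sphere T⁴ = (1−a)S/(4σ) = 3.598×10⁹ K⁴.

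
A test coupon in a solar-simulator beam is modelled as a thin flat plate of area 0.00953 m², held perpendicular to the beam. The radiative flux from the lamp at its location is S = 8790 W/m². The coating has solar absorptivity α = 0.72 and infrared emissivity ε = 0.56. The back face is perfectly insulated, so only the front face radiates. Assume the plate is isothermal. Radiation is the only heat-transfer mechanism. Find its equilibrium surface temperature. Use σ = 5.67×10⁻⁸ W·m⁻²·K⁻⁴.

At equilibrium, absorbed power = emitted power.
Absorbing cross-section = A = 0.009530 m²; emitting surface = A = 0.009530 m² (ratio 1).
αS·A_cross = εσ·A_surf·T⁴  ⇒  T⁴ = αS/(ε·1σ).
T⁴ = 0.720·8790/(0.56·1·5.67×10⁻⁸) = 1.993×10¹¹ K⁴.
T = (1.993×10¹¹)^(1/4).

T ≈ 668 K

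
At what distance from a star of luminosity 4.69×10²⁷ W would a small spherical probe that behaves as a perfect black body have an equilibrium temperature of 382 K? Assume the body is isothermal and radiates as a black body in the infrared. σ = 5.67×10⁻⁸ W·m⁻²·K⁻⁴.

d ≈ 2.78×10¹¹ m

For an isothermal black-emitting sphere, (1−a)S·πr² = σ·4πr²·T⁴ ⇒ S = 4σT⁴/(1−a).
S = 4·5.67×10⁻⁸·(382)⁴/1.00 = 4829 W/m².
Flux falls as S = L/(4πd²), so d = √(L/(4πS)) = √(4.69×10²⁷/(4π·4829)).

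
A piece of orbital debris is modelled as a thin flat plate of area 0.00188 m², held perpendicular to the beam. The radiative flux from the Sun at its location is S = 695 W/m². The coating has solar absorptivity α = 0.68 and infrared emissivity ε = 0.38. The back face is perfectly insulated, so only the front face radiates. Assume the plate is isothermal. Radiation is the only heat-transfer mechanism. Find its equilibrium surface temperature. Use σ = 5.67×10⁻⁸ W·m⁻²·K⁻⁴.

At equilibrium, absorbed power = emitted power.
Absorbing cross-section = A = 0.001880 m²; emitting surface = A = 0.001880 m² (ratio 1).
αS·A_cross = εσ·A_surf·T⁴  ⇒  T⁴ = αS/(ε·1σ).
T⁴ = 0.680·695/(0.38·1·5.67×10⁻⁸) = 2.193×10¹⁰ K⁴.
T = (2.193×10¹⁰)^(1/4).

T ≈ 385 K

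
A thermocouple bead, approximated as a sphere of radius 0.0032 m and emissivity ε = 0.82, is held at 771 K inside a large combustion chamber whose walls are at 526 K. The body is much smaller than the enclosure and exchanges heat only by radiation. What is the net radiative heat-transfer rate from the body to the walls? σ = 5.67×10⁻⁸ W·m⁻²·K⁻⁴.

P_net ≈ 1.66 W

For a small grey body in a large enclosure: P_net = εσA(T_body⁴ − T_wall⁴).
A = 4πr² = 1.287×10⁻⁴ m²; T_body⁴ − T_wall⁴ = 3.534×10¹¹ − 7.655×10¹⁰ = 2.768×10¹¹ K⁴.
|P_net| = 0.82·5.67×10⁻⁸·1.287×10⁻⁴·2.768×10¹¹.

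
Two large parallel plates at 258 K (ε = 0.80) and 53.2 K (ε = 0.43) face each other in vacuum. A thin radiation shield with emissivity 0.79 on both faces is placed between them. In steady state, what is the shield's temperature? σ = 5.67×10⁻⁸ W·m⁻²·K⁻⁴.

In steady state the net flux on the hot side equals that on the cold side.
σ(T₁⁴−T_s⁴)/D₁ = σ(T_s⁴−T₂⁴)/D₂, with D₁ = 1/ε₁+1/ε_s−1 = 1.516, D₂ = 1/ε_s+1/ε₂−1 = 2.591.
Solve for T_s⁴: T_s⁴ = (D₂·T₁⁴ + D₁·T₂⁴)/(D₁+D₂) = 2.798×10⁹ K⁴.

T_s ≈ 230 K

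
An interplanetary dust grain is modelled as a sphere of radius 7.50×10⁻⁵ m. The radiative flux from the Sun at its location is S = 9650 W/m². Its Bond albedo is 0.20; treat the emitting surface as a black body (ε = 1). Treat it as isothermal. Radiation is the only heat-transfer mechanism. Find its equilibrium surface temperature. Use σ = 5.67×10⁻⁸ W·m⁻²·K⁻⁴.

At equilibrium, absorbed power = emitted power.
Absorbing cross-section = πr² = 1.767×10⁻⁸ m²; emitting surface = 4πr² = 7.069×10⁻⁸ m² (ratio 4).
(1−a)S·A_cross = εσ·A_surf·T⁴  ⇒  T⁴ = (1−a)S/(4σ).
T⁴ = 0.800·9650/(4·5.67×10⁻⁸) = 3.404×10¹⁰ K⁴.
T = (3.404×10¹⁰)^(1/4).

T ≈ 430 K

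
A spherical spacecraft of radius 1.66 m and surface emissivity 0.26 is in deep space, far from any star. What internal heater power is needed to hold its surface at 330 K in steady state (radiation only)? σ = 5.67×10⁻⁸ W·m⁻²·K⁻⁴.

P ≈ 6050 W

P = εσ·4πr²·T⁴.
4πr² = 34.63 m²; T⁴ = 1.186×10¹⁰ K⁴.
P = 0.26·5.67×10⁻⁸·34.63·1.186×10¹⁰.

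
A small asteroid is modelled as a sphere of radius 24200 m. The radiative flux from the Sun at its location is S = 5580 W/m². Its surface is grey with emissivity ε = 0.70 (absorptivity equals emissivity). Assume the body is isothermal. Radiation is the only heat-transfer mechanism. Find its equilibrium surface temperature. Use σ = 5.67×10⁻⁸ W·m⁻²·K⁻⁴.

T ≈ 396 K

At equilibrium, absorbed power = emitted power.
Absorbing cross-section = πr² = 1.840×10⁹ m²; emitting surface = 4πr² = 7.359×10⁹ m² (ratio 4).
εS·A_cross = εσ·A_surf·T⁴  ⇒  T⁴ = S/(4σ)   (ε cancels).
T⁴ = 5580/(4·5.67×10⁻⁸) = 2.460×10¹⁰ K⁴.
T = (2.460×10¹⁰)^(1/4).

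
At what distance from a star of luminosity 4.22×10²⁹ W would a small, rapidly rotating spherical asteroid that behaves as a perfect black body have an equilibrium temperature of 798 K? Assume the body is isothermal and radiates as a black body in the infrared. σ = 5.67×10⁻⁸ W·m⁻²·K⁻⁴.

d ≈ 6.04×10¹¹ m

For an isothermal black-emitting sphere, (1−a)S·πr² = σ·4πr²·T⁴ ⇒ S = 4σT⁴/(1−a).
S = 4·5.67×10⁻⁸·(798)⁴/1.00 = 91970 W/m².
Flux falls as S = L/(4πd²), so d = √(L/(4πS)) = √(4.22×10²⁹/(4π·91970)).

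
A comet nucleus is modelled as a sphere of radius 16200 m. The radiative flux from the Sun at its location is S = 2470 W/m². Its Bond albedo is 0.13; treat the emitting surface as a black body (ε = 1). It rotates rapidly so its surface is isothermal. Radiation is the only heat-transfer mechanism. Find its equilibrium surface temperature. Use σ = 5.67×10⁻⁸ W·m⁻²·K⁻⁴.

T ≈ 312 K

At equilibrium, absorbed power = emitted power.
Absorbing cross-section = πr² = 8.245×10⁸ m²; emitting surface = 4πr² = 3.298×10⁹ m² (ratio 4).
(1−a)S·A_cross = εσ·A_surf·T⁴  ⇒  T⁴ = (1−a)S/(4σ).
T⁴ = 0.870·2470/(4·5.67×10⁻⁸) = 9.475×10⁹ K⁴.
T = (9.475×10⁹)^(1/4).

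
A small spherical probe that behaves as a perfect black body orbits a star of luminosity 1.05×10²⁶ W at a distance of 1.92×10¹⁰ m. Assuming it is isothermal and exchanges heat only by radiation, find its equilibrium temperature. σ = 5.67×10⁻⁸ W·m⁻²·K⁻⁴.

First find the stellar flux at distance d: S = L/(4πd²) = 1.05×10²⁶/(4π·(1.92×10¹⁰)²) = 22670 W/m².
For an isothermal sphere, absorbed (1−a)S·πr² = emitted σ·4πr²·T⁴, so T⁴ = (1−a)S/(4σ).
T⁴ = 1.00·22670/(4·5.67×10⁻⁸) = 9.994×10¹⁰ K⁴.

T ≈ 562 K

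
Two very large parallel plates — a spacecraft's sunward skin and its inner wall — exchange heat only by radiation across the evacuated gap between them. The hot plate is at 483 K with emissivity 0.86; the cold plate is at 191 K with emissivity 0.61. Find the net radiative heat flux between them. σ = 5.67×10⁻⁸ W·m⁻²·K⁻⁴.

For two infinite grey parallel plates, q = σ(T₁⁴ − T₂⁴)/(1/ε₁ + 1/ε₂ − 1).
T₁⁴ − T₂⁴ = 5.442×10¹⁰ − 1.331×10⁹ = 5.309×10¹⁰ K⁴.
1/ε₁ + 1/ε₂ − 1 = 1.163 + 1.639 − 1 = 1.802.
q = 5.67×10⁻⁸ × 5.309×10¹⁰ / 1.802.

q ≈ 1670 W/m²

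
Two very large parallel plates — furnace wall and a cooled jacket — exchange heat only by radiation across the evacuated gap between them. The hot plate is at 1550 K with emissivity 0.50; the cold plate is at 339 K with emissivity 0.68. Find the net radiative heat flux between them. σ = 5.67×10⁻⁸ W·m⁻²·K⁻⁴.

q ≈ 1.32×10⁵ W/m²

For two infinite grey parallel plates, q = σ(T₁⁴ − T₂⁴)/(1/ε₁ + 1/ε₂ − 1).
T₁⁴ − T₂⁴ = 5.772×10¹² − 1.321×10¹⁰ = 5.759×10¹² K⁴.
1/ε₁ + 1/ε₂ − 1 = 2.000 + 1.471 − 1 = 2.471.
q = 5.67×10⁻⁸ × 5.759×10¹² / 2.471.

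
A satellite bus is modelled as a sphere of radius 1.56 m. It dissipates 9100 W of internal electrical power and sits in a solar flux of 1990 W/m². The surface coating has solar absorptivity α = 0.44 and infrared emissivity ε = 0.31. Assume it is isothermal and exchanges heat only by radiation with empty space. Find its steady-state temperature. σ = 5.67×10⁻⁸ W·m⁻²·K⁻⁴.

T ≈ 414 K

At steady state, absorbed solar power + internal power = radiated power.
Absorbed: α·S·A_cross = 0.44·1990·7.645 = 6694 W (cross-section πr²).
Total input = 6694 + 9100 = 15790 W.
Radiated: εσ·A_surf·T⁴ with A_surf = 4πr² = 30.58 m².
T⁴ = 15790/(0.31·5.67×10⁻⁸·30.58) = 2.938×10¹⁰ K⁴.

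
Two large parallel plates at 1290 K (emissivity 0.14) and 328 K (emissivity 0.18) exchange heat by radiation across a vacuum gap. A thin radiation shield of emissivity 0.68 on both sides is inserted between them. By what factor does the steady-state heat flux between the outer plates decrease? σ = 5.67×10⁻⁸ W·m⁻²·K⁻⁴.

factor ≈ 1.17

Without shield: q₀ = σΔ(T⁴)/(1/ε₁+1/ε₂−1) with denominator 11.70.
With shield the two gaps are in series; the resistances add: (1/ε₁+1/ε_s−1)+(1/ε_s+1/ε₂−1) = 7.613+6.026 = 13.64.
Heat-flux ratio q₀/q = 13.64/11.70.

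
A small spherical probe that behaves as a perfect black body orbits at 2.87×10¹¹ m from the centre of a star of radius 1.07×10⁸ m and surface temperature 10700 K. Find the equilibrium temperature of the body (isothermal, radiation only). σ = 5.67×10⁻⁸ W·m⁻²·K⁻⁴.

T ≈ 146 K

The star's surface emits σT_*⁴; at distance d the flux is S = σT_*⁴(R_*/d)².
S = 5.67×10⁻⁸·(10700)⁴·(1.07×10⁸/2.87×10¹¹)² = 103.3 W/m².
For an isothermal sphere T⁴ = (1−a)S/(4σ) = 4.555×10⁸ K⁴.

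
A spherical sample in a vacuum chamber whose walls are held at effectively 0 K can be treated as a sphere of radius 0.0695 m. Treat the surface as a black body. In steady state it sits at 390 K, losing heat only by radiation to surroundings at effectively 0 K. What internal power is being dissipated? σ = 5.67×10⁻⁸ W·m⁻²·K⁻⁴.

Steady state: P = εσA T⁴.
A = 4πr² = 0.06070 m²; T⁴ = (390)⁴ = 2.313×10¹⁰ K⁴.
P = 1.0 × 5.67×10⁻⁸ × 0.06070 × 2.313×10¹⁰.

P ≈ 79.6 W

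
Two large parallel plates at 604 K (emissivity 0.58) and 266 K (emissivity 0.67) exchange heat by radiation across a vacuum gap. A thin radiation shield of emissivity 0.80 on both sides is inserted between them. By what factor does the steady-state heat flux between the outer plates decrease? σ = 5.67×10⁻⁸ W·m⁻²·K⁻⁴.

factor ≈ 1.68

Without shield: q₀ = σΔ(T⁴)/(1/ε₁+1/ε₂−1) with denominator 2.217.
With shield the two gaps are in series; the resistances add: (1/ε₁+1/ε_s−1)+(1/ε_s+1/ε₂−1) = 1.974+1.743 = 3.717.
Heat-flux ratio q₀/q = 3.717/2.217.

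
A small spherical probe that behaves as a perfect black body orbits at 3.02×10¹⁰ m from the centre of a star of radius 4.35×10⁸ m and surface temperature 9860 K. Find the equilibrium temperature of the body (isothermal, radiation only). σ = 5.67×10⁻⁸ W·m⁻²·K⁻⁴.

The star's surface emits σT_*⁴; at distance d the flux is S = σT_*⁴(R_*/d)².
S = 5.67×10⁻⁸·(9860)⁴·(4.35×10⁸/3.02×10¹⁰)² = 1.112×10⁵ W/m².
For an isothermal sphere T⁴ = (1−a)S/(4σ) = 4.902×10¹¹ K⁴.

T ≈ 837 K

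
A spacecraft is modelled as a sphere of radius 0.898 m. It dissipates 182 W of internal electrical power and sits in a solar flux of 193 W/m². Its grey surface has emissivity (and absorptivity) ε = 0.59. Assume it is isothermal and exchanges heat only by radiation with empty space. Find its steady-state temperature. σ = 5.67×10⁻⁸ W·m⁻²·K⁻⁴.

T ≈ 193 K

At steady state, absorbed solar power + internal power = radiated power.
Absorbed: α·S·A_cross = 0.59·193·2.533 = 288.5 W (cross-section πr²).
Total input = 288.5 + 182 = 470.5 W.
Radiated: εσ·A_surf·T⁴ with A_surf = 4πr² = 10.13 m².
T⁴ = 470.5/(0.59·5.67×10⁻⁸·10.13) = 1.388×10⁹ K⁴.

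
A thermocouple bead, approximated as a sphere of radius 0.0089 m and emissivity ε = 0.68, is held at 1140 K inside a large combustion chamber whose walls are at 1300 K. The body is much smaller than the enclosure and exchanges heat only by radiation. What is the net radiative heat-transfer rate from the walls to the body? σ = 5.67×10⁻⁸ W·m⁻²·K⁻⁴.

For a small grey body in a large enclosure: P_net = εσA(T_body⁴ − T_wall⁴).
A = 4πr² = 9.954×10⁻⁴ m²; T_body⁴ − T_wall⁴ = 1.689×10¹² − 2.856×10¹² = -1.167×10¹² K⁴.
|P_net| = 0.68·5.67×10⁻⁸·9.954×10⁻⁴·1.167×10¹².

P_net ≈ 44.8 W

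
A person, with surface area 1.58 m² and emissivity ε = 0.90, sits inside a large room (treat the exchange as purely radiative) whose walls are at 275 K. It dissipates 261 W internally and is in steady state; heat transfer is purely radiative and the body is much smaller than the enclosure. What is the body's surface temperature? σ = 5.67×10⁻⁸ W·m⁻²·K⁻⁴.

For a small grey body in a large enclosure, net radiated power = εσA(T⁴ − T_w⁴).
Steady state: P = εσA(T⁴ − T_w⁴) with A = 1.58 m².
T⁴ = P/(εσA) + T_w⁴ = 261/(0.90·5.67×10⁻⁸·1.580) + (275)⁴
    = 3.237×10⁹ + 5.719×10⁹ = 8.956×10⁹ K⁴.

T ≈ 308 K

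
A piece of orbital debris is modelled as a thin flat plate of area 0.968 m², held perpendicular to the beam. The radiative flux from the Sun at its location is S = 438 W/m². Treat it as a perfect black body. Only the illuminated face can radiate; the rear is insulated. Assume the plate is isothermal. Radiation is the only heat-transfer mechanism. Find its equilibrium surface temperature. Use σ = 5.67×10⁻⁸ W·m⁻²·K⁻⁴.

T ≈ 296 K

At equilibrium, absorbed power = emitted power.
Absorbing cross-section = A = 0.9680 m²; emitting surface = A = 0.9680 m² (ratio 1).
S·A_cross = εσ·A_surf·T⁴  ⇒  T⁴ = S/(1σ).
T⁴ = 1.00·438/(1·5.67×10⁻⁸) = 7.725×10⁹ K⁴.
T = (7.725×10⁹)^(1/4).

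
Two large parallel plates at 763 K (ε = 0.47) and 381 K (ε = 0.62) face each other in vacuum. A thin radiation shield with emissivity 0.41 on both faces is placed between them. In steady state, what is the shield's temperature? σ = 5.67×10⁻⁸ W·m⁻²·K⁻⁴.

T_s ≈ 640 K

In steady state the net flux on the hot side equals that on the cold side.
σ(T₁⁴−T_s⁴)/D₁ = σ(T_s⁴−T₂⁴)/D₂, with D₁ = 1/ε₁+1/ε_s−1 = 3.567, D₂ = 1/ε_s+1/ε₂−1 = 3.052.
Solve for T_s⁴: T_s⁴ = (D₂·T₁⁴ + D₁·T₂⁴)/(D₁+D₂) = 1.676×10¹¹ K⁴.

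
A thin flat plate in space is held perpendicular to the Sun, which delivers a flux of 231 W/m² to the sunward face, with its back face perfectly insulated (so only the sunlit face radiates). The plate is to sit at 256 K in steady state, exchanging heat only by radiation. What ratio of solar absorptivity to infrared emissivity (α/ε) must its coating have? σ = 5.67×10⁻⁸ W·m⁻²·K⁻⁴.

Balance: αS·A = εσ·1A·T⁴ ⇒ α/ε = σT⁴/S.
α/ε = 5.67×10⁻⁸·(256)⁴/231 = 5.67×10⁻⁸·4.295×10⁹/231.

α/ε ≈ 1.05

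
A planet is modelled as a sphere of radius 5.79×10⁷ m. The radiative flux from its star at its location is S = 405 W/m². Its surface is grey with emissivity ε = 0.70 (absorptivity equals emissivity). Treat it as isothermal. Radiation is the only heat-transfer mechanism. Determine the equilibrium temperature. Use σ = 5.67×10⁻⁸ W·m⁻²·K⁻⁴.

T ≈ 206 K

At equilibrium, absorbed power = emitted power.
Absorbing cross-section = πr² = 1.053×10¹⁶ m²; emitting surface = 4πr² = 4.213×10¹⁶ m² (ratio 4).
εS·A_cross = εσ·A_surf·T⁴  ⇒  T⁴ = S/(4σ)   (ε cancels).
T⁴ = 405/(4·5.67×10⁻⁸) = 1.786×10⁹ K⁴.
T = (1.786×10⁹)^(1/4).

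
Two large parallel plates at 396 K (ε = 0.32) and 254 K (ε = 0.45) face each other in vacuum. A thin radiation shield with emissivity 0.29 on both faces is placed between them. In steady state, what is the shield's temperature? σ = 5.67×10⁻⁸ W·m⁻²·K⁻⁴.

T_s ≈ 341 K

In steady state the net flux on the hot side equals that on the cold side.
σ(T₁⁴−T_s⁴)/D₁ = σ(T_s⁴−T₂⁴)/D₂, with D₁ = 1/ε₁+1/ε_s−1 = 5.573, D₂ = 1/ε_s+1/ε₂−1 = 4.670.
Solve for T_s⁴: T_s⁴ = (D₂·T₁⁴ + D₁·T₂⁴)/(D₁+D₂) = 1.348×10¹⁰ K⁴.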